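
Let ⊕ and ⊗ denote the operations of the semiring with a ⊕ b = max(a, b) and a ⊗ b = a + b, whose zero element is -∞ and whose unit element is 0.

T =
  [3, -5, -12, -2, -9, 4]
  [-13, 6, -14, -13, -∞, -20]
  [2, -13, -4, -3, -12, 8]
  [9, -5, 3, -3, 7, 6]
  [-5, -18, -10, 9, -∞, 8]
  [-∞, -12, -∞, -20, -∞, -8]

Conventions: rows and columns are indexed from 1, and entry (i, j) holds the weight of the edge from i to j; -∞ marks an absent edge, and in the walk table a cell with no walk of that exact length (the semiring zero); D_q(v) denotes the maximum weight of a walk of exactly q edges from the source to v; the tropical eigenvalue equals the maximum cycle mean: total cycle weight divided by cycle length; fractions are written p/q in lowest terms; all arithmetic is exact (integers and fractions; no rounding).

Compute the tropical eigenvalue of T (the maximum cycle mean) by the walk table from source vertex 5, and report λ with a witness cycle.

q=0: [-∞, -∞, -∞, -∞, 0, -∞]
q=1: [-5, -18, -10, 9, -∞, 8]
q=2: [18, 4, 12, 6, 16, 15]
q=3: [21, 13, 9, 25, 13, 24]
q=4: [34, 20, 28, 22, 32, 31]
q=5: [37, 29, 25, 41, 29, 40]
q=6: [50, 36, 44, 38, 48, 47]
Optimal cycle mean attained by: cycle 4->5->4, total 7 + 9, length 2.
Answer: λ = 8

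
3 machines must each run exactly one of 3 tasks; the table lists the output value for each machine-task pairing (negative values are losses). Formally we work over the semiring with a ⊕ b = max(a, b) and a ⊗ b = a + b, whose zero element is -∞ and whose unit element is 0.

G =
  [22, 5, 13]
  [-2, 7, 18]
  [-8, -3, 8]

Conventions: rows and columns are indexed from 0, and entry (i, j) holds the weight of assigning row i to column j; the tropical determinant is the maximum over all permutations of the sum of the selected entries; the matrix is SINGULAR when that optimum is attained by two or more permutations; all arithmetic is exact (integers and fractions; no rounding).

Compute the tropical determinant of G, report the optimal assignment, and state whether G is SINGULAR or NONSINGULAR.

σ = (0, 1, 2): 22 + 7 + 8 = 37
σ = (0, 2, 1): 22 + 18 + (-3) = 37
σ = (1, 0, 2): 5 + (-2) + 8 = 11
σ = (1, 2, 0): 5 + 18 + (-8) = 15
σ = (2, 0, 1): 13 + (-2) + (-3) = 8
σ = (2, 1, 0): 13 + 7 + (-8) = 12
Optimal value attained by: σ = (0, 1, 2).
Answer: det⊕(G) = 37; verdict: SINGULAR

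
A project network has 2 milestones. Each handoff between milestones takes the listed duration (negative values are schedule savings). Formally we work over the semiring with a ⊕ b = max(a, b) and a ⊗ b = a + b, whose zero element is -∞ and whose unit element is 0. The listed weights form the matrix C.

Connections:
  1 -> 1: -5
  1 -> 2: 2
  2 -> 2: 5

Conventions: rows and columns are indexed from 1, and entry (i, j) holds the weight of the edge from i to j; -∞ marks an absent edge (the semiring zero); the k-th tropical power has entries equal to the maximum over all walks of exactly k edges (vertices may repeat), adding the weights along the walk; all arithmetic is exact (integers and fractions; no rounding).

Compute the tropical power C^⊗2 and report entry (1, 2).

C^⊗2:
  [-10, 7]
  [-∞, 10]
Key observation: the optimum is the walk 1->2->2, with weight 2 + 5 = 7.
Optimal value attained by: walk 1->2->2.
Answer: (C^⊗2)[1][2] = 7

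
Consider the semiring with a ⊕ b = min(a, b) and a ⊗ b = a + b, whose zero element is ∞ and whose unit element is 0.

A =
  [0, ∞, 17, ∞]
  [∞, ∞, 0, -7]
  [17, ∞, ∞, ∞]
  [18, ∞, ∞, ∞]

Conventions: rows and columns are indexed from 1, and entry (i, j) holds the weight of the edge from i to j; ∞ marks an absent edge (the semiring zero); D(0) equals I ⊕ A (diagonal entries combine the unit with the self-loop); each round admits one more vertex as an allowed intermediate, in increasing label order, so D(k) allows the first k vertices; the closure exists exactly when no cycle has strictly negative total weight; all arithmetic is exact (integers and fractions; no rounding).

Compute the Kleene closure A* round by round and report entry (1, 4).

D(0):
  [0, ∞, 17, ∞]
  [∞, 0, 0, -7]
  [17, ∞, 0, ∞]
  [18, ∞, ∞, 0]
D(1):
  [0, ∞, 17, ∞]
  [∞, 0, 0, -7]
  [17, ∞, 0, ∞]
  [18, ∞, 35, 0]
D(2):
  [0, ∞, 17, ∞]
  [∞, 0, 0, -7]
  [17, ∞, 0, ∞]
  [18, ∞, 35, 0]
D(3):
  [0, ∞, 17, ∞]
  [17, 0, 0, -7]
  [17, ∞, 0, ∞]
  [18, ∞, 35, 0]
D(4):
  [0, ∞, 17, ∞]
  [11, 0, 0, -7]
  [17, ∞, 0, ∞]
  [18, ∞, 35, 0]
Answer: A*[1][4] = ∞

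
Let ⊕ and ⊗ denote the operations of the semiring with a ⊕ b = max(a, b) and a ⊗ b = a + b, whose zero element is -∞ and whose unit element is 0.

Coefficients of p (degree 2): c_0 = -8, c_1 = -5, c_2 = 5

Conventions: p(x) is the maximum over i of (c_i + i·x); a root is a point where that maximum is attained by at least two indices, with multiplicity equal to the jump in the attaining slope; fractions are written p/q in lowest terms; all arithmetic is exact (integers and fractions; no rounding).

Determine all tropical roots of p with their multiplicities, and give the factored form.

hull edge (i=0, c=-8) to (i=2, c=5): slope 13/2, span 2
Factored form: p(x) = 5 ⊗ (x ⊕ (-13/2)) ⊗ (x ⊕ (-13/2))
Answer: roots = -13/2 (mult 2)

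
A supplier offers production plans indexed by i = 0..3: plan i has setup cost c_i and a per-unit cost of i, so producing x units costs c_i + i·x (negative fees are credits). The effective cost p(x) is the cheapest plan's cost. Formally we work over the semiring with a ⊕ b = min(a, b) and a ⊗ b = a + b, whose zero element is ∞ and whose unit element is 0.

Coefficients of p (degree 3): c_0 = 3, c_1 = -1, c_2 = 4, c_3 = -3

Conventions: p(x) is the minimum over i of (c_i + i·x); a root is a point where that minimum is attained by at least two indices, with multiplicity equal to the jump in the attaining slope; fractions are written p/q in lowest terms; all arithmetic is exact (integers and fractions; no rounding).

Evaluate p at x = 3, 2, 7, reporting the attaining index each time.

p(3) = min(3+0·3=3, -1+1·3=2, 4+2·3=10, -3+3·3=6) = 2 (attained by i=1)
p(2) = min(3+0·2=3, -1+1·2=1, 4+2·2=8, -3+3·2=3) = 1 (attained by i=1)
p(7) = min(3+0·7=3, -1+1·7=6, 4+2·7=18, -3+3·7=18) = 3 (attained by i=0)
Answer: p(3) = 2; p(2) = 1; p(7) = 3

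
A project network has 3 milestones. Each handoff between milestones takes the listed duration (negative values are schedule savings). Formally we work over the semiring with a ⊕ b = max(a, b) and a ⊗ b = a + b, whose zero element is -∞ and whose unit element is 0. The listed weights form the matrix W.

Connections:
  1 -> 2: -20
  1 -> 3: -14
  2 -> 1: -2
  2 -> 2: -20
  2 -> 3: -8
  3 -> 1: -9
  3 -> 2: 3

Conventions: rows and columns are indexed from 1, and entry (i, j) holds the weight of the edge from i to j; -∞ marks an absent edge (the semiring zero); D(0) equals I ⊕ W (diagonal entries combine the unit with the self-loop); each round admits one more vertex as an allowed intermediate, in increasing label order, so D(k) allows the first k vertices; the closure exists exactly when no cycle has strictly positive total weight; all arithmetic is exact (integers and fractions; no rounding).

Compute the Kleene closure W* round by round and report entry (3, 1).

D(0):
  [0, -20, -14]
  [-2, 0, -8]
  [-9, 3, 0]
D(1):
  [0, -20, -14]
  [-2, 0, -8]
  [-9, 3, 0]
D(2):
  [0, -20, -14]
  [-2, 0, -8]
  [1, 3, 0]
D(3):
  [0, -11, -14]
  [-2, 0, -8]
  [1, 3, 0]
Answer: W*[3][1] = 1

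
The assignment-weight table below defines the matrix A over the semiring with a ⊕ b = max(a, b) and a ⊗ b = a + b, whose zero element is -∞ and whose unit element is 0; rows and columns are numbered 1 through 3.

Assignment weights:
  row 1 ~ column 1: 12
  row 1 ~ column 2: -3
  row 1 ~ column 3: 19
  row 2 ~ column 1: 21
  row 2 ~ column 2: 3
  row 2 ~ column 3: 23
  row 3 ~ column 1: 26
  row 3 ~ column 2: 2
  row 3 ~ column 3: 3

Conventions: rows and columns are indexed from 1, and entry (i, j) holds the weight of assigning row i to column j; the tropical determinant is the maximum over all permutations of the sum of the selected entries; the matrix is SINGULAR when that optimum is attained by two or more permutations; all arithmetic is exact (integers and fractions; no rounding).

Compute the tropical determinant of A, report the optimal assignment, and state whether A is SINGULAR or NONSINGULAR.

σ = (1, 2, 3): 12 + 3 + 3 = 18
σ = (1, 3, 2): 12 + 23 + 2 = 37
σ = (2, 1, 3): (-3) + 21 + 3 = 21
σ = (2, 3, 1): (-3) + 23 + 26 = 46
σ = (3, 1, 2): 19 + 21 + 2 = 42
σ = (3, 2, 1): 19 + 3 + 26 = 48
Optimal value attained by: σ = (3, 2, 1).
Answer: det⊕(A) = 48; verdict: NONSINGULAR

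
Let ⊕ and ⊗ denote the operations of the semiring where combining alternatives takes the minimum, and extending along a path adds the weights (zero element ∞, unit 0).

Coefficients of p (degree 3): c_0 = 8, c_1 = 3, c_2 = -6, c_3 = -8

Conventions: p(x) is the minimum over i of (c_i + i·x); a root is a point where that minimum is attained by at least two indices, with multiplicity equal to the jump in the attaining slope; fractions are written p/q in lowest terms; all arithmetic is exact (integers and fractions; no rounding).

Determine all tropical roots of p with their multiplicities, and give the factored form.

hull edge (i=0, c=8) to (i=2, c=-6): slope -7, span 2
hull edge (i=2, c=-6) to (i=3, c=-8): slope -2, span 1
Factored form: p(x) = -8 ⊗ (x ⊕ 2) ⊗ (x ⊕ 7) ⊗ (x ⊕ 7)
Answer: roots = 2 (mult 1), 7 (mult 2)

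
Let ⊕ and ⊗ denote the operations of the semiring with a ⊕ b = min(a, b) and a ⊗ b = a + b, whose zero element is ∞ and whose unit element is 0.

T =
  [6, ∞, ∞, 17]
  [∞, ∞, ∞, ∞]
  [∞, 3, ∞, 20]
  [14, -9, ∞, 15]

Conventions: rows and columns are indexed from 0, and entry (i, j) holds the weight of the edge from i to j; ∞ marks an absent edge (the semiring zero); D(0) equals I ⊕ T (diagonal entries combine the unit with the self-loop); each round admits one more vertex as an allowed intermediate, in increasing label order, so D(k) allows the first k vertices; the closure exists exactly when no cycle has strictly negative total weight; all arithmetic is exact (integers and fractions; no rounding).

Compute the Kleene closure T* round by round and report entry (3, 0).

D(0):
  [0, ∞, ∞, 17]
  [∞, 0, ∞, ∞]
  [∞, 3, 0, 20]
  [14, -9, ∞, 0]
D(1):
  [0, ∞, ∞, 17]
  [∞, 0, ∞, ∞]
  [∞, 3, 0, 20]
  [14, -9, ∞, 0]
D(2):
  [0, ∞, ∞, 17]
  [∞, 0, ∞, ∞]
  [∞, 3, 0, 20]
  [14, -9, ∞, 0]
D(3):
  [0, ∞, ∞, 17]
  [∞, 0, ∞, ∞]
  [∞, 3, 0, 20]
  [14, -9, ∞, 0]
D(4):
  [0, 8, ∞, 17]
  [∞, 0, ∞, ∞]
  [34, 3, 0, 20]
  [14, -9, ∞, 0]
Answer: T*[3][0] = 14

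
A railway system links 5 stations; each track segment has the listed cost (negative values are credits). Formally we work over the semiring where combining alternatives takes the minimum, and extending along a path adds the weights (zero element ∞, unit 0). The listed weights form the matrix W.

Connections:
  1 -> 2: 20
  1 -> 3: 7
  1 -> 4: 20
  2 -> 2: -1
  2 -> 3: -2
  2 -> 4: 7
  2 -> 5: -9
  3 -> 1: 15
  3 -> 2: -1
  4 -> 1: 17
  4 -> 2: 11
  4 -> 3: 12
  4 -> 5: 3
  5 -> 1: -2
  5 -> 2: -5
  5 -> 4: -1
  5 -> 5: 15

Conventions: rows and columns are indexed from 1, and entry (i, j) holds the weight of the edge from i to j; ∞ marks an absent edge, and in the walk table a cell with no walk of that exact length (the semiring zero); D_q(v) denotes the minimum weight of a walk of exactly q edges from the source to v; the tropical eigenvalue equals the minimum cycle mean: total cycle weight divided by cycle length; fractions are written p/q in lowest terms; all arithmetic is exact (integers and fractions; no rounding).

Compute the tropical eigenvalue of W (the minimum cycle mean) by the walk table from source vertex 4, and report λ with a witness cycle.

q=0: [∞, ∞, ∞, 0, ∞]
q=1: [17, 11, 12, ∞, 3]
q=2: [1, -2, 9, 2, 2]
q=3: [0, -3, -4, 1, -11]
q=4: [-13, -16, -5, -12, -12]
q=5: [-14, -17, -18, -13, -25]
Optimal cycle mean attained by: cycle 2->5->2, total (-9) + (-5), length 2.
Answer: λ = -7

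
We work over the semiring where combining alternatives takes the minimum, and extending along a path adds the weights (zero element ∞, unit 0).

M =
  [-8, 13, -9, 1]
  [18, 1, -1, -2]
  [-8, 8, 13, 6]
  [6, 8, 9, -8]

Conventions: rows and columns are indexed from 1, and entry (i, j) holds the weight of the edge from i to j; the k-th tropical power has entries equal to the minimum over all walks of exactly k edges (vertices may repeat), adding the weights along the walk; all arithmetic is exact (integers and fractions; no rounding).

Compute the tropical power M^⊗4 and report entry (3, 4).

M^⊗2:
  [-17, -1, -17, -7]
  [-9, 2, 0, -10]
  [-16, 5, -17, -7]
  [-2, 0, -3, -16]
M^⊗3:
  [-25, -9, -26, -16]
  [-17, -2, -18, -18]
  [-25, -9, -25, -15]
  [-11, -8, -11, -24]
M^⊗4:
  [-34, -18, -34, -24]
  [-26, -10, -26, -26]
  [-33, -17, -34, -24]
  [-19, -16, -20, -32]
Key observation: the optimum is the walk 3->1->3->1->4, with weight (-8) + (-9) + (-8) + 1 = -24.
Optimal value attained by: walk 3->1->3->1->4.
Answer: (M^⊗4)[3][4] = -24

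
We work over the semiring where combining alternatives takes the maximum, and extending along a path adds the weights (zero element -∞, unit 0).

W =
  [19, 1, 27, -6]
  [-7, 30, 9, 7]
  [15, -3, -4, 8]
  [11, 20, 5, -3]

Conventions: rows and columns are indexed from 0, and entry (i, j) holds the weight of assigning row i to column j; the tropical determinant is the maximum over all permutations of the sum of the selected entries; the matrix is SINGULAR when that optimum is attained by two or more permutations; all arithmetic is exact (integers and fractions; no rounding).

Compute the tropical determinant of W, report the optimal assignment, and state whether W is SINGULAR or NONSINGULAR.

σ = (0, 1, 2, 3): 19 + 30 + (-4) + (-3) = 42
σ = (0, 1, 3, 2): 19 + 30 + 8 + 5 = 62
σ = (0, 2, 1, 3): 19 + 9 + (-3) + (-3) = 22
σ = (0, 2, 3, 1): 19 + 9 + 8 + 20 = 56
σ = (0, 3, 1, 2): 19 + 7 + (-3) + 5 = 28
σ = (0, 3, 2, 1): 19 + 7 + (-4) + 20 = 42
σ = (1, 0, 2, 3): 1 + (-7) + (-4) + (-3) = -13
σ = (1, 0, 3, 2): 1 + (-7) + 8 + 5 = 7
σ = (1, 2, 0, 3): 1 + 9 + 15 + (-3) = 22
σ = (1, 2, 3, 0): 1 + 9 + 8 + 11 = 29
σ = (1, 3, 0, 2): 1 + 7 + 15 + 5 = 28
σ = (1, 3, 2, 0): 1 + 7 + (-4) + 11 = 15
σ = (2, 0, 1, 3): 27 + (-7) + (-3) + (-3) = 14
σ = (2, 0, 3, 1): 27 + (-7) + 8 + 20 = 48
σ = (2, 1, 0, 3): 27 + 30 + 15 + (-3) = 69
σ = (2, 1, 3, 0): 27 + 30 + 8 + 11 = 76
σ = (2, 3, 0, 1): 27 + 7 + 15 + 20 = 69
σ = (2, 3, 1, 0): 27 + 7 + (-3) + 11 = 42
σ = (3, 0, 1, 2): (-6) + (-7) + (-3) + 5 = -11
σ = (3, 0, 2, 1): (-6) + (-7) + (-4) + 20 = 3
σ = (3, 1, 0, 2): (-6) + 30 + 15 + 5 = 44
σ = (3, 1, 2, 0): (-6) + 30 + (-4) + 11 = 31
σ = (3, 2, 0, 1): (-6) + 9 + 15 + 20 = 38
σ = (3, 2, 1, 0): (-6) + 9 + (-3) + 11 = 11
Optimal value attained by: σ = (2, 1, 3, 0).
Answer: det⊕(W) = 76; verdict: NONSINGULAR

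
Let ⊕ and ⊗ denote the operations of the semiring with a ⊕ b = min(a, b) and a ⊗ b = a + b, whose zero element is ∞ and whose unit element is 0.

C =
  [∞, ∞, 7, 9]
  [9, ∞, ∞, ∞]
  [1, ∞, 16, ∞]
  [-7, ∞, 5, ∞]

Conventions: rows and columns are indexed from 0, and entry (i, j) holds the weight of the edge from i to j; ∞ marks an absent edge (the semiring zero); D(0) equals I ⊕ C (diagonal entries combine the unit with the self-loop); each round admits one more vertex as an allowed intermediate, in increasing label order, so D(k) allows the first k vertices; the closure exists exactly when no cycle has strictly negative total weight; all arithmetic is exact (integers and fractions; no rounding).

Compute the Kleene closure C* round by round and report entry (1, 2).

D(0):
  [0, ∞, 7, 9]
  [9, 0, ∞, ∞]
  [1, ∞, 0, ∞]
  [-7, ∞, 5, 0]
D(1):
  [0, ∞, 7, 9]
  [9, 0, 16, 18]
  [1, ∞, 0, 10]
  [-7, ∞, 0, 0]
D(2):
  [0, ∞, 7, 9]
  [9, 0, 16, 18]
  [1, ∞, 0, 10]
  [-7, ∞, 0, 0]
D(3):
  [0, ∞, 7, 9]
  [9, 0, 16, 18]
  [1, ∞, 0, 10]
  [-7, ∞, 0, 0]
D(4):
  [0, ∞, 7, 9]
  [9, 0, 16, 18]
  [1, ∞, 0, 10]
  [-7, ∞, 0, 0]
Answer: C*[1][2] = 16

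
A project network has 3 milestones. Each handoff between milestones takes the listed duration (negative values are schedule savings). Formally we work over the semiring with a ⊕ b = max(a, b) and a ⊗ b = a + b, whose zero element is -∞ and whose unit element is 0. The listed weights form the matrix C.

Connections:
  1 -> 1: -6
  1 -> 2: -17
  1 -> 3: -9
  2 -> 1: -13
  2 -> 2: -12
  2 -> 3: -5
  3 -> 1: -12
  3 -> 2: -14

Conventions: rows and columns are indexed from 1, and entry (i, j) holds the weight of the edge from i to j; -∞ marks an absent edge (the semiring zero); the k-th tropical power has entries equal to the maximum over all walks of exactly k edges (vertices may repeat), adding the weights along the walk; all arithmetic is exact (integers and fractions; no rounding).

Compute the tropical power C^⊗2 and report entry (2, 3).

C^⊗2:
  [-12, -23, -15]
  [-17, -19, -17]
  [-18, -26, -19]
Key observation: the optimum is the walk 2->2->3, with weight (-12) + (-5) = -17.
Optimal value attained by: walk 2->2->3.
Answer: (C^⊗2)[2][3] = -17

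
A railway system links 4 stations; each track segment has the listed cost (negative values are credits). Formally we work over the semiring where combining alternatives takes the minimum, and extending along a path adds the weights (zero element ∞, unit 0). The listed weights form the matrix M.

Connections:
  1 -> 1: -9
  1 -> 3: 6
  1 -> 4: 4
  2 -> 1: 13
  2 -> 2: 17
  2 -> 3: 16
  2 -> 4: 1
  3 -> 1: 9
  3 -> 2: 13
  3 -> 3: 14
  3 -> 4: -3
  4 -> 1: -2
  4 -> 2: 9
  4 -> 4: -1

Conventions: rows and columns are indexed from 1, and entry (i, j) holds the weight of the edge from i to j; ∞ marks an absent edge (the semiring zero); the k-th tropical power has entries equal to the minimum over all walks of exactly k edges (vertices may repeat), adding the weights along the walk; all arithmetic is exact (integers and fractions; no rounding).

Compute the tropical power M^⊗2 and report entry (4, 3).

M^⊗2:
  [-18, 13, -3, -5]
  [-1, 10, 19, 0]
  [-5, 6, 15, -4]
  [-11, 8, 4, -2]
Key observation: the optimum is the walk 4->1->3, with weight (-2) + 6 = 4.
Optimal value attained by: walk 4->1->3.
Answer: (M^⊗2)[4][3] = 4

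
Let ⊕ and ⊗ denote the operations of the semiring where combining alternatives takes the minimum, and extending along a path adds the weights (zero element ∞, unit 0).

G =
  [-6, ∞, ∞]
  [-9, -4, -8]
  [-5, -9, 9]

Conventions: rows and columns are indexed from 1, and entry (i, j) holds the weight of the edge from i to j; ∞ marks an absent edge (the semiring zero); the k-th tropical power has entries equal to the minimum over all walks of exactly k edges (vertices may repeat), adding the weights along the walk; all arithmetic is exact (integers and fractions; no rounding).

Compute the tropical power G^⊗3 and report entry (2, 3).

G^⊗2:
  [-12, ∞, ∞]
  [-15, -17, -12]
  [-18, -13, -17]
G^⊗3:
  [-18, ∞, ∞]
  [-26, -21, -25]
  [-24, -26, -21]
Key observation: the optimum is the walk 2->3->2->3, with weight (-8) + (-9) + (-8) = -25.
Optimal value attained by: walk 2->3->2->3.
Answer: (G^⊗3)[2][3] = -25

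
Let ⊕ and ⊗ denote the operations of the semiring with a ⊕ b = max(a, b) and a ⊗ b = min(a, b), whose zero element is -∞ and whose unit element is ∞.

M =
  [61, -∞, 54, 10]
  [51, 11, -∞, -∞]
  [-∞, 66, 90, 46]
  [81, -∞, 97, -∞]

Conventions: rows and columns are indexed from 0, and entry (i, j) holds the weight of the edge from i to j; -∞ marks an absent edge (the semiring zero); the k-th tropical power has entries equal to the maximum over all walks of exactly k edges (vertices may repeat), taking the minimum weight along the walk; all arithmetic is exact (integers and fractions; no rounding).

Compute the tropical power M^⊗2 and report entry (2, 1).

M^⊗2:
  [61, 54, 54, 46]
  [51, 11, 51, 10]
  [51, 66, 90, 46]
  [61, 66, 90, 46]
Key observation: the optimum is the walk 2->2->1, with weight 90 min 66 = 66.
Optimal value attained by: walk 2->2->1.
Answer: (M^⊗2)[2][1] = 66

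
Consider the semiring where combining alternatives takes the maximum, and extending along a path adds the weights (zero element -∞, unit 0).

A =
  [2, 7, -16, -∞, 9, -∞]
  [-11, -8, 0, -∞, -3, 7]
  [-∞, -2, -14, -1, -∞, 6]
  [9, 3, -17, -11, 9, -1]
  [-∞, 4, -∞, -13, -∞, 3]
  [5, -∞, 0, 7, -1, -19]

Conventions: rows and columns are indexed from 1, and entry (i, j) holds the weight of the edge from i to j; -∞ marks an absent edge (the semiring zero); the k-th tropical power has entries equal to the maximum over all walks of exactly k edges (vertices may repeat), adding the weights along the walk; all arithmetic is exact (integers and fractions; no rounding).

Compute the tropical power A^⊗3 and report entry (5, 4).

A^⊗2:
  [4, 13, 7, -4, 11, 14]
  [12, 1, 7, 14, 6, 6]
  [11, 2, 6, 13, 8, 5]
  [11, 16, 3, 6, 18, 12]
  [8, -4, 4, 10, 2, 11]
  [16, 12, -10, -1, 16, 6]
A^⊗3:
  [19, 15, 14, 21, 13, 20]
  [23, 19, 6, 13, 23, 13]
  [22, 18, 5, 12, 22, 12]
  [17, 22, 16, 19, 20, 23]
  [19, 15, 11, 18, 19, 10]
  [18, 23, 12, 13, 25, 19]
Key observation: the optimum is the walk 5->2->6->4, with weight 4 + 7 + 7 = 18.
Optimal value attained by: walk 5->2->6->4.
Answer: (A^⊗3)[5][4] = 18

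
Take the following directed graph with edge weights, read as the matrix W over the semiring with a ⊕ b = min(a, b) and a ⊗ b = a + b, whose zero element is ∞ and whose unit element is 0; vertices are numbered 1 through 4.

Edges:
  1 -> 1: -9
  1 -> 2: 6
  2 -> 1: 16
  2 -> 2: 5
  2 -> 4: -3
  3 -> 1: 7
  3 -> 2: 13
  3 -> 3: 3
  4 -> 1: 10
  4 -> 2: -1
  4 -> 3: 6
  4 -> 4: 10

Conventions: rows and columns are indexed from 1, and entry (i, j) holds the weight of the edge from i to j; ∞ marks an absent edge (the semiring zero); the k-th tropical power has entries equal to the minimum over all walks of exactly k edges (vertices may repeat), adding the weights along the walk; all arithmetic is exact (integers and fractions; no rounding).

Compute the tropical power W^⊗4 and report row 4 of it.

W^⊗2:
  [-18, -3, ∞, 3]
  [7, -4, 3, 2]
  [-2, 13, 6, 10]
  [1, 4, 9, -4]
W^⊗3:
  [-27, -12, 9, -6]
  [-2, 1, 6, -7]
  [-11, 4, 9, 10]
  [-8, -5, 2, 1]
W^⊗4:
  [-36, -21, 0, -15]
  [-11, -8, -1, -2]
  [-20, -5, 12, 1]
  [-17, -2, 5, -8]
Answer: row 4 of W^⊗4 = [-17, -2, 5, -8]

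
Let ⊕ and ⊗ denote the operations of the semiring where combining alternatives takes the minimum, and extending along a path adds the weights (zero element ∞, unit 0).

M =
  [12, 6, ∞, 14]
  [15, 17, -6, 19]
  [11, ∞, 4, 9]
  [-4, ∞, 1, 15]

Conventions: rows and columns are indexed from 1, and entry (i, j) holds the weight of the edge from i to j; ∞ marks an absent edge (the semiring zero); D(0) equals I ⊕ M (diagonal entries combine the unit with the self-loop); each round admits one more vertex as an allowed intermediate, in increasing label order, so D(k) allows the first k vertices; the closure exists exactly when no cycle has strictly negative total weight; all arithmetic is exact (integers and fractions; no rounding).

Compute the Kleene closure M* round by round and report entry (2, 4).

D(0):
  [0, 6, ∞, 14]
  [15, 0, -6, 19]
  [11, ∞, 0, 9]
  [-4, ∞, 1, 0]
D(1):
  [0, 6, ∞, 14]
  [15, 0, -6, 19]
  [11, 17, 0, 9]
  [-4, 2, 1, 0]
D(2):
  [0, 6, 0, 14]
  [15, 0, -6, 19]
  [11, 17, 0, 9]
  [-4, 2, -4, 0]
D(3):
  [0, 6, 0, 9]
  [5, 0, -6, 3]
  [11, 17, 0, 9]
  [-4, 2, -4, 0]
D(4):
  [0, 6, 0, 9]
  [-1, 0, -6, 3]
  [5, 11, 0, 9]
  [-4, 2, -4, 0]
Answer: M*[2][4] = 3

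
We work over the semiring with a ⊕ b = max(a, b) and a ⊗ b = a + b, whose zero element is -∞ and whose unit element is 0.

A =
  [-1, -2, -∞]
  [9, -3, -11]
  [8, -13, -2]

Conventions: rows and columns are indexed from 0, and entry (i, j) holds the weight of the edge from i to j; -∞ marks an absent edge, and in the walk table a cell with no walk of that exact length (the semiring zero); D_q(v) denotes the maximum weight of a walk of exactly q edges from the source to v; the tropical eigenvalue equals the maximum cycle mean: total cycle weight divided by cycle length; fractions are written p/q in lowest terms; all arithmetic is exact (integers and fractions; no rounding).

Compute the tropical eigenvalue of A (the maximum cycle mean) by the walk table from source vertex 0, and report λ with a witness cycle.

q=0: [0, -∞, -∞]
q=1: [-1, -2, -∞]
q=2: [7, -3, -13]
q=3: [6, 5, -14]
Optimal cycle mean attained by: cycle 0->1->0, total (-2) + 9, length 2.
Answer: λ = 7/2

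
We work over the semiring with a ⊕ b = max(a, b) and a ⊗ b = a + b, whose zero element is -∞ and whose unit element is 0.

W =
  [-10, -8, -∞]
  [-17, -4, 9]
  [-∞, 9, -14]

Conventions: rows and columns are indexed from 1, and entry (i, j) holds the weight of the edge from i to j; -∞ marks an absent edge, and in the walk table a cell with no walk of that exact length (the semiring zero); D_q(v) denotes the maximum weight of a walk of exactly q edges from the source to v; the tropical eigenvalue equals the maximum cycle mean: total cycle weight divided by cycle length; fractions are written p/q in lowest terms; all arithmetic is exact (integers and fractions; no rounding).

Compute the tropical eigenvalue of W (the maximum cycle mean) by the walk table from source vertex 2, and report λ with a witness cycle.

q=0: [-∞, 0, -∞]
q=1: [-17, -4, 9]
q=2: [-21, 18, 5]
q=3: [1, 14, 27]
Optimal cycle mean attained by: cycle 2->3->2, total 9 + 9, length 2.
Answer: λ = 9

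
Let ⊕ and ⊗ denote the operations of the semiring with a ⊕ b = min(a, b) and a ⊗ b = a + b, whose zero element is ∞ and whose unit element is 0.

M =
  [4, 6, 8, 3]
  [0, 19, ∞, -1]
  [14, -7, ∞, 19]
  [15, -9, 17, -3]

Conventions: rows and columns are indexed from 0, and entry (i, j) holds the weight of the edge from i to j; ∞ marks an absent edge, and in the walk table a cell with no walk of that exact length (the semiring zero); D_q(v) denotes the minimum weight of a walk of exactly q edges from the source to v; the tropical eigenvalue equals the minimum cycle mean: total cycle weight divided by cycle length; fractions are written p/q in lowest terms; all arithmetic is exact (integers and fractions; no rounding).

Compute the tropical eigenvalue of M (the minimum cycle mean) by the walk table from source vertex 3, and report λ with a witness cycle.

q=0: [∞, ∞, ∞, 0]
q=1: [15, -9, 17, -3]
q=2: [-9, -12, 14, -10]
q=3: [-12, -19, -1, -13]
q=4: [-19, -22, -4, -20]
Optimal cycle mean attained by: cycle 1->3->1, total (-1) + (-9), length 2.
Answer: λ = -5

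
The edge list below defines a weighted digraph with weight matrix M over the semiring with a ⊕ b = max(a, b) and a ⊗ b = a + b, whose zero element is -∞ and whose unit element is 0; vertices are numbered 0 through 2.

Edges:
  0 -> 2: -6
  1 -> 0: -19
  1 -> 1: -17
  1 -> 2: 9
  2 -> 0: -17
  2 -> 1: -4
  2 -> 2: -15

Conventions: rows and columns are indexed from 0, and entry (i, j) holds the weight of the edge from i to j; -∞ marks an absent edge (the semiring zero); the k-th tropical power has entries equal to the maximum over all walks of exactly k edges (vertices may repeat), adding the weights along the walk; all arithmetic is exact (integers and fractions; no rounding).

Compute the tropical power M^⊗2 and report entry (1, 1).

M^⊗2:
  [-23, -10, -21]
  [-8, 5, -6]
  [-23, -19, 5]
Key observation: the optimum is the walk 1->2->1, with weight 9 + (-4) = 5.
Optimal value attained by: walk 1->2->1.
Answer: (M^⊗2)[1][1] = 5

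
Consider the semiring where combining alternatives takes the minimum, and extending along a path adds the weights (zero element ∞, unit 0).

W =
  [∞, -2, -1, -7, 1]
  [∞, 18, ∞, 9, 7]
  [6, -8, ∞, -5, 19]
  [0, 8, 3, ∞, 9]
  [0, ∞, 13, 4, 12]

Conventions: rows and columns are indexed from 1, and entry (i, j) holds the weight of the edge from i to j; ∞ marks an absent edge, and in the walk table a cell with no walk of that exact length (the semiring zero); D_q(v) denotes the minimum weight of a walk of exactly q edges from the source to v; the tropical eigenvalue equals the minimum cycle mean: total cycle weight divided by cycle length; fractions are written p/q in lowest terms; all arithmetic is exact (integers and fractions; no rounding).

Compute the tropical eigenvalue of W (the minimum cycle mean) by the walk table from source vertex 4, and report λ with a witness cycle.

q=0: [∞, ∞, ∞, 0, ∞]
q=1: [0, 8, 3, ∞, 9]
q=2: [9, -5, -1, -7, 1]
q=3: [-7, -9, -4, -6, 2]
q=4: [-6, -12, -8, -14, -6]
q=5: [-14, -16, -11, -13, -5]
Optimal cycle mean attained by: cycle 1->4->1, total (-7) + 0, length 2.
Answer: λ = -7/2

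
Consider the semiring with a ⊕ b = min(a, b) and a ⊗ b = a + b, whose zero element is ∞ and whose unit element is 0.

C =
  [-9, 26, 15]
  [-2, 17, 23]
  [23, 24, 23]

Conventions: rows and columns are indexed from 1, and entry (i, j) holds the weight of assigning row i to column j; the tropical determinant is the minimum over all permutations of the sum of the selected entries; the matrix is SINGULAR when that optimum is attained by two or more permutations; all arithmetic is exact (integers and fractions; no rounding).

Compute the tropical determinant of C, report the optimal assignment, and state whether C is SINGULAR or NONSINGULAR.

σ = (1, 2, 3): (-9) + 17 + 23 = 31
σ = (1, 3, 2): (-9) + 23 + 24 = 38
σ = (2, 1, 3): 26 + (-2) + 23 = 47
σ = (2, 3, 1): 26 + 23 + 23 = 72
σ = (3, 1, 2): 15 + (-2) + 24 = 37
σ = (3, 2, 1): 15 + 17 + 23 = 55
Optimal value attained by: σ = (1, 2, 3).
Answer: det⊕(C) = 31; verdict: NONSINGULAR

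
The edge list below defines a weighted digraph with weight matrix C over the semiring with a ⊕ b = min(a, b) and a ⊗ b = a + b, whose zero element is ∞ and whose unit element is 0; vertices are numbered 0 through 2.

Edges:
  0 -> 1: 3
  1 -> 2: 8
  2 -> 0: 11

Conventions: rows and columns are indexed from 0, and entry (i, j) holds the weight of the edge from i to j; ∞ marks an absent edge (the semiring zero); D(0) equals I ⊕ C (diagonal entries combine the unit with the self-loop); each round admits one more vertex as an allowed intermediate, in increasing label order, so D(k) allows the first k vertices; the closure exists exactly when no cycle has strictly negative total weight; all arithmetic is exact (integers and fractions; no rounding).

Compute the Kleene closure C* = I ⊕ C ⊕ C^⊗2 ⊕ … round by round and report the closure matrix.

D(0):
  [0, 3, ∞]
  [∞, 0, 8]
  [11, ∞, 0]
D(1):
  [0, 3, ∞]
  [∞, 0, 8]
  [11, 14, 0]
D(2):
  [0, 3, 11]
  [∞, 0, 8]
  [11, 14, 0]
D(3):
  [0, 3, 11]
  [19, 0, 8]
  [11, 14, 0]
Answer: C* = [[0, 3, 11], [19, 0, 8], [11, 14, 0]]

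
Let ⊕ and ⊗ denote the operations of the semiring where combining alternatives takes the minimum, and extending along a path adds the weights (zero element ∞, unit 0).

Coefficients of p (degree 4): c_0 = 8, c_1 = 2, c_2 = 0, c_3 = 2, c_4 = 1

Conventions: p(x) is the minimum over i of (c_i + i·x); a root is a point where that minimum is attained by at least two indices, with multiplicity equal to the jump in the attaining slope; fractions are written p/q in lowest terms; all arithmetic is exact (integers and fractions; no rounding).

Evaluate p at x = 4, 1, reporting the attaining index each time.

p(4) = min(8+0·4=8, 2+1·4=6, 0+2·4=8, 2+3·4=14, 1+4·4=17) = 6 (attained by i=1)
p(1) = min(8+0·1=8, 2+1·1=3, 0+2·1=2, 2+3·1=5, 1+4·1=5) = 2 (attained by i=2)
Answer: p(4) = 6; p(1) = 2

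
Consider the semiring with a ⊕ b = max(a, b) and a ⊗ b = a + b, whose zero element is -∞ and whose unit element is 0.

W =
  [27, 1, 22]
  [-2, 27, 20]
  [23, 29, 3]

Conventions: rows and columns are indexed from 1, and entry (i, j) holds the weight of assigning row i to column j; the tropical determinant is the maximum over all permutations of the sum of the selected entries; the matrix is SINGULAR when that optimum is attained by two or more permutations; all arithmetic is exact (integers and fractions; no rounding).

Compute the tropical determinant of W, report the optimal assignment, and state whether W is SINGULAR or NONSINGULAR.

σ = (1, 2, 3): 27 + 27 + 3 = 57
σ = (1, 3, 2): 27 + 20 + 29 = 76
σ = (2, 1, 3): 1 + (-2) + 3 = 2
σ = (2, 3, 1): 1 + 20 + 23 = 44
σ = (3, 1, 2): 22 + (-2) + 29 = 49
σ = (3, 2, 1): 22 + 27 + 23 = 72
Optimal value attained by: σ = (1, 3, 2).
Answer: det⊕(W) = 76; verdict: NONSINGULAR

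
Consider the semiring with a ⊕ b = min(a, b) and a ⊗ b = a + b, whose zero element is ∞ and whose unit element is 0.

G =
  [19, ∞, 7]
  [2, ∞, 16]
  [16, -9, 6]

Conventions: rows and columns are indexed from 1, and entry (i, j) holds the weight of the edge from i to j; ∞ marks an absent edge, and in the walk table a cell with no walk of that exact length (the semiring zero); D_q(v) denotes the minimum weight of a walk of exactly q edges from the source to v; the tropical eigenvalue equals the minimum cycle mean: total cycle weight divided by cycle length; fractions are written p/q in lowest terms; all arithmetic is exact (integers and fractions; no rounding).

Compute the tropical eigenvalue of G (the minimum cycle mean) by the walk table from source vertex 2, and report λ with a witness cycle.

q=0: [∞, 0, ∞]
q=1: [2, ∞, 16]
q=2: [21, 7, 9]
q=3: [9, 0, 15]
Optimal cycle mean attained by: cycle 1->3->2->1, total 7 + (-9) + 2, length 3.
Answer: λ = 0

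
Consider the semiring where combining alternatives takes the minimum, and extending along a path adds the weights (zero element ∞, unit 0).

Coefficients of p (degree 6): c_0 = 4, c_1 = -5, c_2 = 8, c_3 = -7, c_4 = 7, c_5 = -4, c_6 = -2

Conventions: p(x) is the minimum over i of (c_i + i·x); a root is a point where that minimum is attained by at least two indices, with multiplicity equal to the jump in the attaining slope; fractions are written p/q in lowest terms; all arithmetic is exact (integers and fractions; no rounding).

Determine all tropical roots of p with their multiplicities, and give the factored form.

hull edge (i=0, c=4) to (i=1, c=-5): slope -9, span 1
hull edge (i=1, c=-5) to (i=3, c=-7): slope -1, span 2
hull edge (i=3, c=-7) to (i=5, c=-4): slope 3/2, span 2
hull edge (i=5, c=-4) to (i=6, c=-2): slope 2, span 1
Factored form: p(x) = -2 ⊗ (x ⊕ (-2)) ⊗ (x ⊕ (-3/2)) ⊗ (x ⊕ (-3/2)) ⊗ (x ⊕ 1) ⊗ (x ⊕ 1) ⊗ (x ⊕ 9)
Answer: roots = -2 (mult 1), -3/2 (mult 2), 1 (mult 2), 9 (mult 1)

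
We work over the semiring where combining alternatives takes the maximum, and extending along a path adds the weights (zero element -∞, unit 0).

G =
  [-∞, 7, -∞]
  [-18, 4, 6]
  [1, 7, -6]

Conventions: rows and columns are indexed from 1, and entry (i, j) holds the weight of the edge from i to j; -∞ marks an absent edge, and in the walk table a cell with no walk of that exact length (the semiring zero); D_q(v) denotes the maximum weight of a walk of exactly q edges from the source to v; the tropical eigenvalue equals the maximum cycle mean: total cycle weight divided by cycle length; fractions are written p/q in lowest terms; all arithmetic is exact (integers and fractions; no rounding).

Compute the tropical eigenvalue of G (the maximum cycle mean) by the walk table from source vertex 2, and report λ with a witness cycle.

q=0: [-∞, 0, -∞]
q=1: [-18, 4, 6]
q=2: [7, 13, 10]
q=3: [11, 17, 19]
Optimal cycle mean attained by: cycle 2->3->2, total 6 + 7, length 2.
Answer: λ = 13/2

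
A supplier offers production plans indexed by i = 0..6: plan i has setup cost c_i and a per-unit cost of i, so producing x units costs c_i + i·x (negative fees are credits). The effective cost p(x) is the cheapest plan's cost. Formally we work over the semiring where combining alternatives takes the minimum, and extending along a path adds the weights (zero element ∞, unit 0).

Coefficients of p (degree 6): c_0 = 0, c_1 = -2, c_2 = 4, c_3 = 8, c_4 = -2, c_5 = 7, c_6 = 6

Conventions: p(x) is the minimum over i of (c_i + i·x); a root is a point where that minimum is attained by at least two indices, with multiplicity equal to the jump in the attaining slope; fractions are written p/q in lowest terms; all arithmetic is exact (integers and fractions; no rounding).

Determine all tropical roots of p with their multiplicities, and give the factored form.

hull edge (i=0, c=0) to (i=1, c=-2): slope -2, span 1
hull edge (i=1, c=-2) to (i=4, c=-2): slope 0, span 3
hull edge (i=4, c=-2) to (i=6, c=6): slope 4, span 2
Factored form: p(x) = 6 ⊗ (x ⊕ (-4)) ⊗ (x ⊕ (-4)) ⊗ (x ⊕ 0) ⊗ (x ⊕ 0) ⊗ (x ⊕ 0) ⊗ (x ⊕ 2)
Answer: roots = -4 (mult 2), 0 (mult 3), 2 (mult 1)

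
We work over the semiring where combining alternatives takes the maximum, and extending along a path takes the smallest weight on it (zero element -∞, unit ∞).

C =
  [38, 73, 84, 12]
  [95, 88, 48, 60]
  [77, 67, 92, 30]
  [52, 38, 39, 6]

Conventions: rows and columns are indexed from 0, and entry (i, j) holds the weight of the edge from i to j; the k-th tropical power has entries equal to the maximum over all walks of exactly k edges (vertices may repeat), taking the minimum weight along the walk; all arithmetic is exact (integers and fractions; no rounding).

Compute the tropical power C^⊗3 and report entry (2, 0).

C^⊗2:
  [77, 73, 84, 60]
  [88, 88, 84, 60]
  [77, 73, 92, 60]
  [39, 52, 52, 38]
C^⊗3:
  [77, 73, 84, 60]
  [88, 88, 84, 60]
  [77, 73, 92, 60]
  [52, 52, 52, 52]
Key observation: the optimum is the walk 2->0->2->0, with weight 77 min 84 min 77 = 77.
Optimal value attained by: walk 2->0->2->0.
Answer: (C^⊗3)[2][0] = 77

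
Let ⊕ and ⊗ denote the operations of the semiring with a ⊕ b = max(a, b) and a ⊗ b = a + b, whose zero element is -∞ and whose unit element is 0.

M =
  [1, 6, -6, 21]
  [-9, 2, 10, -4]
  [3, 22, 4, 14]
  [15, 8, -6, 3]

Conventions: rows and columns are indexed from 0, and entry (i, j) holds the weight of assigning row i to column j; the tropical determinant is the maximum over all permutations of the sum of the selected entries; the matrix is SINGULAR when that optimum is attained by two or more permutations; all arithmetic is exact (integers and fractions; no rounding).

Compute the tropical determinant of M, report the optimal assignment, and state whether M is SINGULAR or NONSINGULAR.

σ = (0, 1, 2, 3): 1 + 2 + 4 + 3 = 10
σ = (0, 1, 3, 2): 1 + 2 + 14 + (-6) = 11
σ = (0, 2, 1, 3): 1 + 10 + 22 + 3 = 36
σ = (0, 2, 3, 1): 1 + 10 + 14 + 8 = 33
σ = (0, 3, 1, 2): 1 + (-4) + 22 + (-6) = 13
σ = (0, 3, 2, 1): 1 + (-4) + 4 + 8 = 9
σ = (1, 0, 2, 3): 6 + (-9) + 4 + 3 = 4
σ = (1, 0, 3, 2): 6 + (-9) + 14 + (-6) = 5
σ = (1, 2, 0, 3): 6 + 10 + 3 + 3 = 22
σ = (1, 2, 3, 0): 6 + 10 + 14 + 15 = 45
σ = (1, 3, 0, 2): 6 + (-4) + 3 + (-6) = -1
σ = (1, 3, 2, 0): 6 + (-4) + 4 + 15 = 21
σ = (2, 0, 1, 3): (-6) + (-9) + 22 + 3 = 10
σ = (2, 0, 3, 1): (-6) + (-9) + 14 + 8 = 7
σ = (2, 1, 0, 3): (-6) + 2 + 3 + 3 = 2
σ = (2, 1, 3, 0): (-6) + 2 + 14 + 15 = 25
σ = (2, 3, 0, 1): (-6) + (-4) + 3 + 8 = 1
σ = (2, 3, 1, 0): (-6) + (-4) + 22 + 15 = 27
σ = (3, 0, 1, 2): 21 + (-9) + 22 + (-6) = 28
σ = (3, 0, 2, 1): 21 + (-9) + 4 + 8 = 24
σ = (3, 1, 0, 2): 21 + 2 + 3 + (-6) = 20
σ = (3, 1, 2, 0): 21 + 2 + 4 + 15 = 42
σ = (3, 2, 0, 1): 21 + 10 + 3 + 8 = 42
σ = (3, 2, 1, 0): 21 + 10 + 22 + 15 = 68
Optimal value attained by: σ = (3, 2, 1, 0).
Answer: det⊕(M) = 68; verdict: NONSINGULAR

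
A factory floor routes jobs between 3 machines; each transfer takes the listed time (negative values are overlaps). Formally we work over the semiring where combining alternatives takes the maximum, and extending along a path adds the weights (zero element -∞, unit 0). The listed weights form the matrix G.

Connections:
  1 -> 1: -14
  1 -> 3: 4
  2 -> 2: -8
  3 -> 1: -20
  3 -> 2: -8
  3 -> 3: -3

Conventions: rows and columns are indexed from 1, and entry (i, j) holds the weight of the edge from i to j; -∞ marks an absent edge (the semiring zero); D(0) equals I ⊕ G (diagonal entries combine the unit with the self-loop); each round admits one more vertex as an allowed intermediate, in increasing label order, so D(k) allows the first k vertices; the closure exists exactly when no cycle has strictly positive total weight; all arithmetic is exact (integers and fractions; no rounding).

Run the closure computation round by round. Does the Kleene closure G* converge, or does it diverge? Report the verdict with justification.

D(0):
  [0, -∞, 4]
  [-∞, 0, -∞]
  [-20, -8, 0]
D(1):
  [0, -∞, 4]
  [-∞, 0, -∞]
  [-20, -8, 0]
D(2):
  [0, -∞, 4]
  [-∞, 0, -∞]
  [-20, -8, 0]
D(3):
  [0, -4, 4]
  [-∞, 0, -∞]
  [-20, -8, 0]
Key observation: every diagonal entry stays at the unit through all rounds, so no improving cycle exists.
Answer: CONVERGES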